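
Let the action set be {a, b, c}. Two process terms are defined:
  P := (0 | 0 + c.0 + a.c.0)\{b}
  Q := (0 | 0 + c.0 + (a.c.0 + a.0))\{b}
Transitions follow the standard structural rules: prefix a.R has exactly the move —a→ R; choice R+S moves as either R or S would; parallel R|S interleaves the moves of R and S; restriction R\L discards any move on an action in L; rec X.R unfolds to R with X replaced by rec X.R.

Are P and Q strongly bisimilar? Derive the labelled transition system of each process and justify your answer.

not bisimilar

Reachable graph of P (3 states):
  u0 = (0 | 0 + c.0 + a.c.0)\{b} → --a--▸ u1, --c--▸ u2
  u1 = (c.0)\{b} → --c--▸ u2
  u2 = 0\{b} → deadlocked
Reachable graph of Q (3 states):
  v0 = (0 | 0 + c.0 + (a.c.0 + a.0))\{b} → --a--▸ v1, --a--▸ v2, --c--▸ v2
  v1 = (c.0)\{b} → --c--▸ v2
  v2 = 0\{b} → deadlocked
Partition-refinement fixed point:
  B0 = {u0}
  B1 = {u2, v2}
  B2 = {u1, v1}
  B3 = {v0}
u0 ∈ B0, v0 ∈ B3 → different blocks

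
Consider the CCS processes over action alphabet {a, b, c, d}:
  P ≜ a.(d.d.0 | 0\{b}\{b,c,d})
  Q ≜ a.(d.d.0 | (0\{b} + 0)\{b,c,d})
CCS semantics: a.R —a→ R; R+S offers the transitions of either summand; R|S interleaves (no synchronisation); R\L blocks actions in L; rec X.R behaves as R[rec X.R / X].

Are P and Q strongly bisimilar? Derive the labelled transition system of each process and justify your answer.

Reachable graph of P (4 states):
  s0 = a.(d.d.0 | 0\{b}\{b,c,d}) :: =a=> s1
  s1 = d.d.0 | 0\{b}\{b,c,d} :: =d=> s2
  s2 = d.0 | 0\{b}\{b,c,d} :: =d=> s3
  s3 = 0 | 0\{b}\{b,c,d} :: (no moves)
Reachable graph of Q (4 states):
  t0 = a.(d.d.0 | (0\{b} + 0)\{b,c,d}) :: =a=> t1
  t1 = d.d.0 | (0\{b} + 0)\{b,c,d} :: =d=> t2
  t2 = d.0 | (0\{b} + 0)\{b,c,d} :: =d=> t3
  t3 = 0 | (0\{b} + 0)\{b,c,d} :: (no moves)
Partition-refinement fixed point:
  B0 = {s0, t0}
  B1 = {s1, t1}
  B2 = {s2, t2}
  B3 = {s3, t3}
s0 ∈ B0, t0 ∈ B0 → same block

P ~ Q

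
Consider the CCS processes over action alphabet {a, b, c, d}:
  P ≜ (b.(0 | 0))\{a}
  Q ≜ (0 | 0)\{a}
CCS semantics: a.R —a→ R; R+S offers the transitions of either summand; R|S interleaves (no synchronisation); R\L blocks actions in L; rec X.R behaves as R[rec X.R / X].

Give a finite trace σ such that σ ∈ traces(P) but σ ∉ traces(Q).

b

Reachable graph of P (2 states):
  m0 = (b.(0 | 0))\{a} has moves -b-> m1
  m1 = (0 | 0)\{a} has moves ·
Reachable graph of Q (1 states):
  n0 = (0 | 0)\{a} has moves ·
Executing b from P (initial set {m0}):
  step 1 (b): {m1}
  P completes σ.
Executing b from Q (initial set {n0}):
  step 1 (b): ∅ (Q stuck)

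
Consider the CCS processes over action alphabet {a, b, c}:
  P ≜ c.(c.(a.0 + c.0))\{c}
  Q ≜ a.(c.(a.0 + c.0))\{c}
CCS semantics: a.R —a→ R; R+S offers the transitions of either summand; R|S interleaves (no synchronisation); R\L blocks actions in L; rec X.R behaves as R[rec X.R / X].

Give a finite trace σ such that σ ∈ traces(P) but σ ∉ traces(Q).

Reachable graph of P (2 states):
  p0 = c.(c.(a.0 + c.0))\{c} :: —c→ p1
  p1 = (c.(a.0 + c.0))\{c} :: ∅
Reachable graph of Q (2 states):
  q0 = a.(c.(a.0 + c.0))\{c} :: —a→ q1
  q1 = (c.(a.0 + c.0))\{c} :: ∅
Trace ⟨c⟩ through P, begin at {p0}:
  [1] c ⇒ {p1}
  P completes σ.
Trace ⟨c⟩ through Q, begin at {q0}:
  [1] c ⇒ no successor for Q

c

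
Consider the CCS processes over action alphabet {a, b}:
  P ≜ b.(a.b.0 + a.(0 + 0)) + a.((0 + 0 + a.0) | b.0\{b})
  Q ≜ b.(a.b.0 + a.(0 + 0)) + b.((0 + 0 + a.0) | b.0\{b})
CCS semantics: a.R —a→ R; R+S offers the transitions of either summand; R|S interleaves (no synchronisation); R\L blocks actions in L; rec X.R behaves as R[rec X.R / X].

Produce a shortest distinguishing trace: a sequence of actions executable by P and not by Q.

Reachable graph of P (9 states):
  m0 = b.(a.b.0 + a.(0 + 0)) + a.((0 + 0 + a.0) | b.0\{b}) :: ··a··> m1, ··b··> m2
  m1 = (0 + 0 + a.0) | b.0\{b} :: ··a··> m3, ··b··> m4
  m2 = a.b.0 + a.(0 + 0) :: ··a··> m5, ··a··> m6
  m3 = 0 | b.0\{b} :: ··b··> m7
  m4 = (0 + 0 + a.0) | 0\{b} :: ··a··> m7
  m5 = 0 + 0 :: (no moves)
  m6 = b.0 :: ··b··> m8
  m7 = 0 | 0\{b} :: (no moves)
  m8 = 0 :: (no moves)
Reachable graph of Q (9 states):
  n0 = b.(a.b.0 + a.(0 + 0)) + b.((0 + 0 + a.0) | b.0\{b}) :: ··b··> n1, ··b··> n2
  n1 = (0 + 0 + a.0) | b.0\{b} :: ··a··> n3, ··b··> n4
  n2 = a.b.0 + a.(0 + 0) :: ··a··> n5, ··a··> n6
  n3 = 0 | b.0\{b} :: ··b··> n7
  n4 = (0 + 0 + a.0) | 0\{b} :: ··a··> n7
  n5 = 0 + 0 :: (no moves)
  n6 = b.0 :: ··b··> n8
  n7 = 0 | 0\{b} :: (no moves)
  n8 = 0 :: (no moves)
Run σ = ⟨a⟩ on P: start {m0}
  after a @ step 1: {m1}
  P completes σ.
Run σ = ⟨a⟩ on Q: start {n0}
  after a @ step 1: no successor for Q

a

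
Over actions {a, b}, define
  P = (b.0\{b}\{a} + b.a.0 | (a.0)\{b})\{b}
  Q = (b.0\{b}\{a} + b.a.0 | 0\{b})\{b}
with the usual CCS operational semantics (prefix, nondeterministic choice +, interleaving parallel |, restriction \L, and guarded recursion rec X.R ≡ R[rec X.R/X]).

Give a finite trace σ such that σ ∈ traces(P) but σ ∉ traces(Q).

Reachable graph of P (2 states):
  p0 = (b.0\{b}\{a} + b.a.0 | (a.0)\{b})\{b} :: —a→ p1
  p1 = (b.a.0 | 0\{b})\{b} :: (no moves)
Reachable graph of Q (1 states):
  q0 = (b.0\{b}\{a} + b.a.0 | 0\{b})\{b} :: (no moves)
Executing a from P (initial set {p0}):
  step 1 (a): {p1}
  P completes σ.
Executing a from Q (initial set {q0}):
  step 1 (a): no successor for Q

a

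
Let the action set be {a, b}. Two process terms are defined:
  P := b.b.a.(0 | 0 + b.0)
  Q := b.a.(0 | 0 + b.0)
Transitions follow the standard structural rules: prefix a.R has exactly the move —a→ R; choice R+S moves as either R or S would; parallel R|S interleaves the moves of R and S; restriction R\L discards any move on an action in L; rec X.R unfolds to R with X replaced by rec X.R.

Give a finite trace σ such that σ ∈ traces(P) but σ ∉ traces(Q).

bb

Reachable graph of P (5 states):
  p0 = b.b.a.(0 | 0 + b.0) → -b-> p1
  p1 = b.a.(0 | 0 + b.0) → -b-> p2
  p2 = a.(0 | 0 + b.0) → -a-> p3
  p3 = 0 | 0 + b.0 → -b-> p4
  p4 = 0 → (no moves)
Reachable graph of Q (4 states):
  q0 = b.a.(0 | 0 + b.0) → -b-> q1
  q1 = a.(0 | 0 + b.0) → -a-> q2
  q2 = 0 | 0 + b.0 → -b-> q3
  q3 = 0 → (no moves)
Executing bb from P (initial set {p0}):
  after b @ step 1: {p1}
  after b @ step 2: {p2}
  ✓ P
Executing bb from Q (initial set {q0}):
  after b @ step 1: {q1}
  after b @ step 2: ∅  — Q cannot continue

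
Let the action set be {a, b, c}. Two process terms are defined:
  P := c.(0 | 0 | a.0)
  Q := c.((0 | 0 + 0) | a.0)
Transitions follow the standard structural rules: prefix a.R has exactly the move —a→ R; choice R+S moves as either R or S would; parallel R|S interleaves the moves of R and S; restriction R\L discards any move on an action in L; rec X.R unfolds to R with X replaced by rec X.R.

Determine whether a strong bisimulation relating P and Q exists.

Reachable graph of P (3 states):
  p0 = c.(0 | 0 | a.0) has moves -c-> p1
  p1 = 0 | 0 | a.0 has moves -a-> p2
  p2 = 0 | 0 | 0 has moves ∅
Reachable graph of Q (3 states):
  q0 = c.((0 | 0 + 0) | a.0) has moves -c-> q1
  q1 = (0 | 0 + 0) | a.0 has moves -a-> q2
  q2 = (0 | 0 + 0) | 0 has moves ∅
Partition-refinement fixed point:
  B0 = {p0, q0}
  B1 = {p1, q1}
  B2 = {p2, q2}
p0 ∈ B0, q0 ∈ B0 → same block

YES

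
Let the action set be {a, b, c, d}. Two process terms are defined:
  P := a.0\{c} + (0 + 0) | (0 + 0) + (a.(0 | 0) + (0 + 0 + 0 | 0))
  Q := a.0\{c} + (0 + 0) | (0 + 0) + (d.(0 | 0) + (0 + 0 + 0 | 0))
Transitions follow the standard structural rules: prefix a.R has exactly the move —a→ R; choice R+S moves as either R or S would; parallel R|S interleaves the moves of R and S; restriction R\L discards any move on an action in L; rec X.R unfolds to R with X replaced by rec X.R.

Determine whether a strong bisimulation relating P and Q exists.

P's transition system — 3 states:
  u0 = a.0\{c} + (0 + 0) | (0 + 0) + (a.(0 | 0) + (0 + 0 + 0 | 0)) has moves -a-> u1, -a-> u2
  u1 = 0 | 0 has moves ·
  u2 = 0\{c} has moves ·
Q's transition system — 3 states:
  v0 = a.0\{c} + (0 + 0) | (0 + 0) + (d.(0 | 0) + (0 + 0 + 0 | 0)) has moves -a-> v1, -d-> v2
  v1 = 0\{c} has moves ·
  v2 = 0 | 0 has moves ·
Coarsest stable partition (strong bisimilarity classes):
  B0 = {u0}
  B1 = {u1, u2, v1, v2}
  B2 = {v0}
u0 ∈ B0, v0 ∈ B2 → different blocks

NO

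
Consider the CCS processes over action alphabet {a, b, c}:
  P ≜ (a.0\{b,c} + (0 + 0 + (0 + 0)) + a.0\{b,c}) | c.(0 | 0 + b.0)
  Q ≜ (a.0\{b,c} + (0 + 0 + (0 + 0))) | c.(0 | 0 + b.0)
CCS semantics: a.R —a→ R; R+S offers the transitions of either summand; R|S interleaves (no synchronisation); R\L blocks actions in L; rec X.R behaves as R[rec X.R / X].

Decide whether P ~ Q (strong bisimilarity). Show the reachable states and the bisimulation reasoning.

LTS(P): 6 reachable states
  p0 = (a.0\{b,c} + (0 + 0 + (0 + 0)) + a.0\{b,c}) | c.(0 | 0 + b.0) has moves =a=> p1, =c=> p2
  p1 = 0\{b,c} | c.(0 | 0 + b.0) has moves =c=> p3
  p2 = (a.0\{b,c} + (0 + 0 + (0 + 0)) + a.0\{b,c}) | (0 | 0 + b.0) has moves =a=> p3, =b=> p4
  p3 = 0\{b,c} | (0 | 0 + b.0) has moves =b=> p5
  p4 = (a.0\{b,c} + (0 + 0 + (0 + 0)) + a.0\{b,c}) | 0 has moves =a=> p5
  p5 = 0\{b,c} | 0 has moves ·
LTS(Q): 6 reachable states
  q0 = (a.0\{b,c} + (0 + 0 + (0 + 0))) | c.(0 | 0 + b.0) has moves =a=> q1, =c=> q2
  q1 = 0\{b,c} | c.(0 | 0 + b.0) has moves =c=> q3
  q2 = (a.0\{b,c} + (0 + 0 + (0 + 0))) | (0 | 0 + b.0) has moves =a=> q3, =b=> q4
  q3 = 0\{b,c} | (0 | 0 + b.0) has moves =b=> q5
  q4 = (a.0\{b,c} + (0 + 0 + (0 + 0))) | 0 has moves =a=> q5
  q5 = 0\{b,c} | 0 has moves ·
Coarsest stable partition (strong bisimilarity classes):
  B0 = {p0, q0}
  B1 = {p1, q1}
  B2 = {p3, q3}
  B3 = {p5, q5}
  B4 = {p2, q2}
  B5 = {p4, q4}
p0 ∈ B0, q0 ∈ B0 → same block

bisimilar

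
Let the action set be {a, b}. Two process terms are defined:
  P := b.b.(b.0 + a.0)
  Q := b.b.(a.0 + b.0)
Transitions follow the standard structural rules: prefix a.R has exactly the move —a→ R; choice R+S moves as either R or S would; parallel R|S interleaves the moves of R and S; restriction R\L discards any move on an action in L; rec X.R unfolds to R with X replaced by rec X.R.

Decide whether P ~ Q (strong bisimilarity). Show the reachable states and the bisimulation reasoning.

P ~ Q

P's transition system — 4 states:
  p0 = b.b.(b.0 + a.0) ⊢ -b-> p1
  p1 = b.(b.0 + a.0) ⊢ -b-> p2
  p2 = b.0 + a.0 ⊢ -a-> p3, -b-> p3
  p3 = 0 ⊢ (no moves)
Q's transition system — 4 states:
  q0 = b.b.(a.0 + b.0) ⊢ -b-> q1
  q1 = b.(a.0 + b.0) ⊢ -b-> q2
  q2 = a.0 + b.0 ⊢ -a-> q3, -b-> q3
  q3 = 0 ⊢ (no moves)
Coarsest stable partition (strong bisimilarity classes):
  B0 = {p0, q0}
  B1 = {p1, q1}
  B2 = {p2, q2}
  B3 = {p3, q3}
p0 ∈ B0, q0 ∈ B0 → same block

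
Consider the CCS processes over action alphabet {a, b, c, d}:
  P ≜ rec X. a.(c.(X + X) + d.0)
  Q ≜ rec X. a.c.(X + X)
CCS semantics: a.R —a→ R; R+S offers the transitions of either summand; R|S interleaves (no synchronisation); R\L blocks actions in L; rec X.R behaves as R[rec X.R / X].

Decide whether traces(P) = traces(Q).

traces(P) ≠ traces(Q) — witness ⟨ad⟩

LTS(P): 4 reachable states
  s0 = rec X. a.(c.(X + X) + d.0) :: --a--▸ s1
  s1 = c.((rec X. a.(c.(X + X) + d.0)) + (rec X. a.(c.(X + X) + d.0))) + d.0 :: --c--▸ s2, --d--▸ s3
  s2 = (rec X. a.(c.(X + X) + d.0)) + (rec X. a.(c.(X + X) + d.0)) :: --a--▸ s1
  s3 = 0 :: ·
LTS(Q): 3 reachable states
  t0 = rec X. a.c.(X + X) :: --a--▸ t1
  t1 = c.((rec X. a.c.(X + X)) + (rec X. a.c.(X + X))) :: --c--▸ t2
  t2 = (rec X. a.c.(X + X)) + (rec X. a.c.(X + X)) :: --a--▸ t1
Executing ad from P (initial set {s0}):
  step 1 (a): {s1}
  step 2 (d): {s3}
  P completes σ.
Executing ad from Q (initial set {t0}):
  step 1 (a): {t1}
  step 2 (d): ∅  — Q cannot continue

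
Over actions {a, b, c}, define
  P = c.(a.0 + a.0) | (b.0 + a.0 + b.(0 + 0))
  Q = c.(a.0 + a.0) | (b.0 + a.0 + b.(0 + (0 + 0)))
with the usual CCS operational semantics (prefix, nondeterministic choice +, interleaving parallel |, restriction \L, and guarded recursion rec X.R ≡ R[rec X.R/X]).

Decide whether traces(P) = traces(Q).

traces(P) = traces(Q)

P's transition system — 9 states:
  m0 = c.(a.0 + a.0) | (b.0 + a.0 + b.(0 + 0)) → ··a··> m1, ··b··> m1, ··b··> m2, ··c··> m3
  m1 = c.(a.0 + a.0) | 0 → ··c··> m4
  m2 = c.(a.0 + a.0) | (0 + 0) → ··c··> m5
  m3 = (a.0 + a.0) | (b.0 + a.0 + b.(0 + 0)) → ··a··> m4, ··a··> m6, ··b··> m4, ··b··> m5
  m4 = (a.0 + a.0) | 0 → ··a··> m7
  m5 = (a.0 + a.0) | (0 + 0) → ··a··> m8
  m6 = 0 | (b.0 + a.0 + b.(0 + 0)) → ··a··> m7, ··b··> m7, ··b··> m8
  m7 = 0 | 0 → deadlocked
  m8 = 0 | (0 + 0) → deadlocked
Q's transition system — 9 states:
  n0 = c.(a.0 + a.0) | (b.0 + a.0 + b.(0 + (0 + 0))) → ··a··> n1, ··b··> n1, ··b··> n2, ··c··> n3
  n1 = c.(a.0 + a.0) | 0 → ··c··> n4
  n2 = c.(a.0 + a.0) | (0 + (0 + 0)) → ··c··> n5
  n3 = (a.0 + a.0) | (b.0 + a.0 + b.(0 + (0 + 0))) → ··a··> n4, ··a··> n6, ··b··> n4, ··b··> n5
  n4 = (a.0 + a.0) | 0 → ··a··> n7
  n5 = (a.0 + a.0) | (0 + (0 + 0)) → ··a··> n8
  n6 = 0 | (b.0 + a.0 + b.(0 + (0 + 0))) → ··a··> n7, ··b··> n7, ··b··> n8
  n7 = 0 | 0 → deadlocked
  n8 = 0 | (0 + (0 + 0)) → deadlocked
Bisimilarity quotient blocks:
  B0 = {m0, n0}
  B1 = {m1, m2, n1, n2}
  B2 = {m4, m5, n4, n5}
  B3 = {m7, m8, n7, n8}
  B4 = {m3, n3}
  B5 = {m6, n6}
m0 ∈ B0, n0 ∈ B0 → same block
Bisimilar ⇒ trace-equivalent.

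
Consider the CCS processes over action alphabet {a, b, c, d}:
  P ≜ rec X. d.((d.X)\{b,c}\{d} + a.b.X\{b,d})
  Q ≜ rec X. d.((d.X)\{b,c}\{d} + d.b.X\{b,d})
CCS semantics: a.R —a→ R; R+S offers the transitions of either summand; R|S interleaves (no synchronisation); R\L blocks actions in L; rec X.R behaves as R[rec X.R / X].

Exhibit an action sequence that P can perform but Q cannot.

Reachable graph of P (4 states):
  p0 = rec X. d.((d.X)\{b,c}\{d} + a.b.X\{b,d}) | ··d··> p1
  p1 = (d.(rec X. d.((d.X)\{b,c}\{d} + a.b.X\{b,d})))\{b,c}\{d} + a.b.(rec X. d.((d.X)\{b,c}\{d} + a.b.X\{b,d}))\{b,d} | ··a··> p2
  p2 = b.(rec X. d.((d.X)\{b,c}\{d} + a.b.X\{b,d}))\{b,d} | ··b··> p3
  p3 = (rec X. d.((d.X)\{b,c}\{d} + a.b.X\{b,d}))\{b,d} | ∅
Reachable graph of Q (4 states):
  q0 = rec X. d.((d.X)\{b,c}\{d} + d.b.X\{b,d}) | ··d··> q1
  q1 = (d.(rec X. d.((d.X)\{b,c}\{d} + d.b.X\{b,d})))\{b,c}\{d} + d.b.(rec X. d.((d.X)\{b,c}\{d} + d.b.X\{b,d}))\{b,d} | ··d··> q2
  q2 = b.(rec X. d.((d.X)\{b,c}\{d} + d.b.X\{b,d}))\{b,d} | ··b··> q3
  q3 = (rec X. d.((d.X)\{b,c}\{d} + d.b.X\{b,d}))\{b,d} | ∅
Executing da from P (initial set {p0}):
  after d @ step 1: {p1}
  after a @ step 2: {p2}
  — P admits the full trace.
Executing da from Q (initial set {q0}):
  after d @ step 1: {q1}
  after a @ step 2: no successor for Q

da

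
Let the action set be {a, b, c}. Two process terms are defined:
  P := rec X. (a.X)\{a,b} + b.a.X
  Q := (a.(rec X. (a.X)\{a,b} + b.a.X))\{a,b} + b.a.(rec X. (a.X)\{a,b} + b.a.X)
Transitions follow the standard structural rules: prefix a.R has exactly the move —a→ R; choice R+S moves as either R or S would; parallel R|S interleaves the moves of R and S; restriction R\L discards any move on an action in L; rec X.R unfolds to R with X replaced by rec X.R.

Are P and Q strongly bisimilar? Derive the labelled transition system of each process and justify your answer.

YES

P's transition system — 2 states:
  m0 = rec X. (a.X)\{a,b} + b.a.X ⊢ ··b··> m1
  m1 = a.(rec X. (a.X)\{a,b} + b.a.X) ⊢ ··a··> m0
Q's transition system — 3 states:
  n0 = (a.(rec X. (a.X)\{a,b} + b.a.X))\{a,b} + b.a.(rec X. (a.X)\{a,b} + b.a.X) ⊢ ··b··> n1
  n1 = a.(rec X. (a.X)\{a,b} + b.a.X) ⊢ ··a··> n2
  n2 = rec X. (a.X)\{a,b} + b.a.X ⊢ ··b··> n1
Partition-refinement fixed point:
  B0 = {m0, n0, n2}
  B1 = {m1, n1}
m0 ∈ B0, n0 ∈ B0 → same block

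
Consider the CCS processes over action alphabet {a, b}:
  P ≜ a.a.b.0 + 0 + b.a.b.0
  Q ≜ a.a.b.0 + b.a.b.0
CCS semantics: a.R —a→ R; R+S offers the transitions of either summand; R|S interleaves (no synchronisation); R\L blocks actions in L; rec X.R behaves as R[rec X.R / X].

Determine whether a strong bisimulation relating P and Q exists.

P ~ Q

LTS(P): 4 reachable states
  s0 = a.a.b.0 + 0 + b.a.b.0 has moves =a=> s1, =b=> s1
  s1 = a.b.0 has moves =a=> s2
  s2 = b.0 has moves =b=> s3
  s3 = 0 has moves deadlocked
LTS(Q): 4 reachable states
  t0 = a.a.b.0 + b.a.b.0 has moves =a=> t1, =b=> t1
  t1 = a.b.0 has moves =a=> t2
  t2 = b.0 has moves =b=> t3
  t3 = 0 has moves deadlocked
Partition-refinement fixed point:
  B0 = {s0, t0}
  B1 = {s1, t1}
  B2 = {s2, t2}
  B3 = {s3, t3}
s0 ∈ B0, t0 ∈ B0 → same block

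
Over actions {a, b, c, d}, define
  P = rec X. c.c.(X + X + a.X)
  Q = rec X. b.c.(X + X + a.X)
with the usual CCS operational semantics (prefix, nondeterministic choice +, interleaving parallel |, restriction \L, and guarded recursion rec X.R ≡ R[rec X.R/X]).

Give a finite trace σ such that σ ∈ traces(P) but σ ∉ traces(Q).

c

Reachable graph of P (3 states):
  s0 = rec X. c.c.(X + X + a.X) | —c→ s1
  s1 = c.((rec X. c.c.(X + X + a.X)) + (rec X. c.c.(X + X + a.X)) + a.(rec X. c.c.(X + X + a.X))) | —c→ s2
  s2 = (rec X. c.c.(X + X + a.X)) + (rec X. c.c.(X + X + a.X)) + a.(rec X. c.c.(X + X + a.X)) | —a→ s0, —c→ s1
Reachable graph of Q (3 states):
  t0 = rec X. b.c.(X + X + a.X) | —b→ t1
  t1 = c.((rec X. b.c.(X + X + a.X)) + (rec X. b.c.(X + X + a.X)) + a.(rec X. b.c.(X + X + a.X))) | —c→ t2
  t2 = (rec X. b.c.(X + X + a.X)) + (rec X. b.c.(X + X + a.X)) + a.(rec X. b.c.(X + X + a.X)) | —a→ t0, —b→ t1
Run σ = ⟨c⟩ on P: start {s0}
  [1] c ⇒ {s1}
  — P admits the full trace.
Run σ = ⟨c⟩ on Q: start {t0}
  [1] c ⇒ no successor for Q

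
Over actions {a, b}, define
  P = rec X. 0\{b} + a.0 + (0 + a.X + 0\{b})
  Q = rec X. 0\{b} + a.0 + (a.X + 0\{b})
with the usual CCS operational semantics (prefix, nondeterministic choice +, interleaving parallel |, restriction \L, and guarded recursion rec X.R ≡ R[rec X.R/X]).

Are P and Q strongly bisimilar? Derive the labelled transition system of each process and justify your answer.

LTS(P): 2 reachable states
  s0 = rec X. 0\{b} + a.0 + (0 + a.X + 0\{b}) has moves —a→ s0, —a→ s1
  s1 = 0 has moves ∅
LTS(Q): 2 reachable states
  t0 = rec X. 0\{b} + a.0 + (a.X + 0\{b}) has moves —a→ t0, —a→ t1
  t1 = 0 has moves ∅
Bisimilarity quotient blocks:
  B0 = {s0, t0}
  B1 = {s1, t1}
s0 ∈ B0, t0 ∈ B0 → same block

P ~ Q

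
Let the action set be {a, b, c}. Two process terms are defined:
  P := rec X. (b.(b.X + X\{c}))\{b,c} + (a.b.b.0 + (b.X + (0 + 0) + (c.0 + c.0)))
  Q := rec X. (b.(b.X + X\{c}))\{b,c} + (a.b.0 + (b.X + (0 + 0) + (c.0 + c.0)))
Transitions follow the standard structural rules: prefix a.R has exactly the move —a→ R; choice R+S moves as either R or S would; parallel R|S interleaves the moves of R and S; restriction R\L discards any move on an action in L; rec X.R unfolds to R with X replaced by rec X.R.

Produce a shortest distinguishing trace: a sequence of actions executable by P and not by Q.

P's transition system — 4 states:
  u0 = rec X. (b.(b.X + X\{c}))\{b,c} + (a.b.b.0 + (b.X + (0 + 0) + (c.0 + c.0))) has moves --a--▸ u1, --b--▸ u0, --c--▸ u2
  u1 = b.b.0 has moves --b--▸ u3
  u2 = 0 has moves ·
  u3 = b.0 has moves --b--▸ u2
Q's transition system — 3 states:
  v0 = rec X. (b.(b.X + X\{c}))\{b,c} + (a.b.0 + (b.X + (0 + 0) + (c.0 + c.0))) has moves --a--▸ v1, --b--▸ v0, --c--▸ v2
  v1 = b.0 has moves --b--▸ v2
  v2 = 0 has moves ·
Trace ⟨abb⟩ through P, begin at {u0}:
  after a @ step 1: {u1}
  after b @ step 2: {u3}
  after b @ step 3: {u2}
  P completes σ.
Trace ⟨abb⟩ through Q, begin at {v0}:
  after a @ step 1: {v1}
  after b @ step 2: {v2}
  after b @ step 3: no successor for Q

abb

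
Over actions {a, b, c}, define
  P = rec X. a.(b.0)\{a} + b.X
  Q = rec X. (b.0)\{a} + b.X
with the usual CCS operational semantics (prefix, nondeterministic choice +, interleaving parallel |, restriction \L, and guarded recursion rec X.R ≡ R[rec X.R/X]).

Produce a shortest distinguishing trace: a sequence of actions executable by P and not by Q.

P's transition system — 3 states:
  p0 = rec X. a.(b.0)\{a} + b.X → --a--▸ p1, --b--▸ p0
  p1 = (b.0)\{a} → --b--▸ p2
  p2 = 0\{a} → ∅
Q's transition system — 2 states:
  q0 = rec X. (b.0)\{a} + b.X → --b--▸ q0, --b--▸ q1
  q1 = 0\{a} → ∅
Executing a from P (initial set {p0}):
  after a @ step 1: {p1}
  P completes σ.
Executing a from Q (initial set {q0}):
  after a @ step 1: ∅  — Q cannot continue

a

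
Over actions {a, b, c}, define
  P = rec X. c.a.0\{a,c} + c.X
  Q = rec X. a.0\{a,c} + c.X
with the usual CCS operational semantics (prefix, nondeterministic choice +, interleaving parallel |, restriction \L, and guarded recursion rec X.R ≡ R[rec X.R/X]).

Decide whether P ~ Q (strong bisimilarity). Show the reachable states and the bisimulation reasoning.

NO

LTS(P): 3 reachable states
  s0 = rec X. c.a.0\{a,c} + c.X :: =c=> s0, =c=> s1
  s1 = a.0\{a,c} :: =a=> s2
  s2 = 0\{a,c} :: stopped
LTS(Q): 2 reachable states
  t0 = rec X. a.0\{a,c} + c.X :: =a=> t1, =c=> t0
  t1 = 0\{a,c} :: stopped
Partition-refinement fixed point:
  B0 = {s0}
  B1 = {s1}
  B2 = {s2, t1}
  B3 = {t0}
s0 ∈ B0, t0 ∈ B3 → different blocks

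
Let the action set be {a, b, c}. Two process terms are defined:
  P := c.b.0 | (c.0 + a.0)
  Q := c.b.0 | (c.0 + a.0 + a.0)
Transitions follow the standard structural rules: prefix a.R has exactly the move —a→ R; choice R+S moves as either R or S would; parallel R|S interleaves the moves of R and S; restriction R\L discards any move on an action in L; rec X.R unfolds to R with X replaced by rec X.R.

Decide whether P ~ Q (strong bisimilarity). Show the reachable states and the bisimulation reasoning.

P ~ Q

LTS(P): 6 reachable states
  m0 = c.b.0 | (c.0 + a.0) :: ··a··> m1, ··c··> m1, ··c··> m2
  m1 = c.b.0 | 0 :: ··c··> m3
  m2 = b.0 | (c.0 + a.0) :: ··a··> m3, ··b··> m4, ··c··> m3
  m3 = b.0 | 0 :: ··b··> m5
  m4 = 0 | (c.0 + a.0) :: ··a··> m5, ··c··> m5
  m5 = 0 | 0 :: deadlocked
LTS(Q): 6 reachable states
  n0 = c.b.0 | (c.0 + a.0 + a.0) :: ··a··> n1, ··c··> n1, ··c··> n2
  n1 = c.b.0 | 0 :: ··c··> n3
  n2 = b.0 | (c.0 + a.0 + a.0) :: ··a··> n3, ··b··> n4, ··c··> n3
  n3 = b.0 | 0 :: ··b··> n5
  n4 = 0 | (c.0 + a.0 + a.0) :: ··a··> n5, ··c··> n5
  n5 = 0 | 0 :: deadlocked
Partition-refinement fixed point:
  B0 = {m0, n0}
  B1 = {m2, n2}
  B2 = {m4, n4}
  B3 = {m5, n5}
  B4 = {m3, n3}
  B5 = {m1, n1}
m0 ∈ B0, n0 ∈ B0 → same block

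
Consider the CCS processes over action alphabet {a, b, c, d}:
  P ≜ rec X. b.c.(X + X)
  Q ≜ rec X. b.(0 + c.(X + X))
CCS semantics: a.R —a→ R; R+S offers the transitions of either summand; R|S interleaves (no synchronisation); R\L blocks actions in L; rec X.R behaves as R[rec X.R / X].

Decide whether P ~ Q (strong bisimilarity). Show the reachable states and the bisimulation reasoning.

YES

P's transition system — 3 states:
  p0 = rec X. b.c.(X + X) ⊢ —b→ p1
  p1 = c.((rec X. b.c.(X + X)) + (rec X. b.c.(X + X))) ⊢ —c→ p2
  p2 = (rec X. b.c.(X + X)) + (rec X. b.c.(X + X)) ⊢ —b→ p1
Q's transition system — 3 states:
  q0 = rec X. b.(0 + c.(X + X)) ⊢ —b→ q1
  q1 = 0 + c.((rec X. b.(0 + c.(X + X))) + (rec X. b.(0 + c.(X + X)))) ⊢ —c→ q2
  q2 = (rec X. b.(0 + c.(X + X))) + (rec X. b.(0 + c.(X + X))) ⊢ —b→ q1
Coarsest stable partition (strong bisimilarity classes):
  B0 = {p0, p2, q0, q2}
  B1 = {p1, q1}
p0 ∈ B0, q0 ∈ B0 → same block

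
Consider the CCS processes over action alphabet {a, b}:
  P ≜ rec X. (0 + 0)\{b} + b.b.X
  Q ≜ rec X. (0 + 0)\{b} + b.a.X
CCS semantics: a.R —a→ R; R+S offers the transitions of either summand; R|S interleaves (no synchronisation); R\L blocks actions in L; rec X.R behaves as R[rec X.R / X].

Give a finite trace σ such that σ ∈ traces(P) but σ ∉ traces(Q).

P's transition system — 2 states:
  m0 = rec X. (0 + 0)\{b} + b.b.X → =b=> m1
  m1 = b.(rec X. (0 + 0)\{b} + b.b.X) → =b=> m0
Q's transition system — 2 states:
  n0 = rec X. (0 + 0)\{b} + b.a.X → =b=> n1
  n1 = a.(rec X. (0 + 0)\{b} + b.a.X) → =a=> n0
Executing bb from P (initial set {m0}):
  step 1 (b): {m1}
  step 2 (b): {m0}
  — P admits the full trace.
Executing bb from Q (initial set {n0}):
  step 1 (b): {n1}
  step 2 (b): ∅ (Q stuck)

bb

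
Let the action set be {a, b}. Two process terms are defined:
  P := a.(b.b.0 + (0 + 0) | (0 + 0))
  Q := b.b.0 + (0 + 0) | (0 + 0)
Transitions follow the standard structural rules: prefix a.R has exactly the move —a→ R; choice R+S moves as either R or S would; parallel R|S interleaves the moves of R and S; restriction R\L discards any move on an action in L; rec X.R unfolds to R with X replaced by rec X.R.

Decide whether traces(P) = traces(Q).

NO — witness ⟨a⟩

LTS(P): 4 reachable states
  u0 = a.(b.b.0 + (0 + 0) | (0 + 0)) | =a=> u1
  u1 = b.b.0 + (0 + 0) | (0 + 0) | =b=> u2
  u2 = b.0 | =b=> u3
  u3 = 0 | deadlocked
LTS(Q): 3 reachable states
  v0 = b.b.0 + (0 + 0) | (0 + 0) | =b=> v1
  v1 = b.0 | =b=> v2
  v2 = 0 | deadlocked
Run σ = ⟨a⟩ on P: start {u0}
  [1] a ⇒ {u1}
  P completes σ.
Run σ = ⟨a⟩ on Q: start {v0}
  [1] a ⇒ no successor for Q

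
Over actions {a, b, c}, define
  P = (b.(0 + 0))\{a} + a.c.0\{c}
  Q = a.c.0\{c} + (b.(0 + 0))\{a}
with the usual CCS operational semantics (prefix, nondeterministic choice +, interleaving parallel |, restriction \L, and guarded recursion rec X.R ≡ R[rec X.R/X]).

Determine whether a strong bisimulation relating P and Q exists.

Reachable graph of P (4 states):
  u0 = (b.(0 + 0))\{a} + a.c.0\{c} has moves —a→ u1, —b→ u2
  u1 = c.0\{c} has moves —c→ u3
  u2 = (0 + 0)\{a} has moves deadlocked
  u3 = 0\{c} has moves deadlocked
Reachable graph of Q (4 states):
  v0 = a.c.0\{c} + (b.(0 + 0))\{a} has moves —a→ v1, —b→ v2
  v1 = c.0\{c} has moves —c→ v3
  v2 = (0 + 0)\{a} has moves deadlocked
  v3 = 0\{c} has moves deadlocked
Coarsest stable partition (strong bisimilarity classes):
  B0 = {u0, v0}
  B1 = {u1, v1}
  B2 = {u2, u3, v2, v3}
u0 ∈ B0, v0 ∈ B0 → same block

P ~ Q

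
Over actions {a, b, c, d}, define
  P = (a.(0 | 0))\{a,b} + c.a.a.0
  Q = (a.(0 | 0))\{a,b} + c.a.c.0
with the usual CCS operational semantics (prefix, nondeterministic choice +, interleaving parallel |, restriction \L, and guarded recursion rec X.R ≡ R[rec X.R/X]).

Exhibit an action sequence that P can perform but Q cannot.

P's transition system — 4 states:
  m0 = (a.(0 | 0))\{a,b} + c.a.a.0 ⊢ ··c··> m1
  m1 = a.a.0 ⊢ ··a··> m2
  m2 = a.0 ⊢ ··a··> m3
  m3 = 0 ⊢ (no moves)
Q's transition system — 4 states:
  n0 = (a.(0 | 0))\{a,b} + c.a.c.0 ⊢ ··c··> n1
  n1 = a.c.0 ⊢ ··a··> n2
  n2 = c.0 ⊢ ··c··> n3
  n3 = 0 ⊢ (no moves)
Trace ⟨caa⟩ through P, begin at {m0}:
  [1] c ⇒ {m1}
  [2] a ⇒ {m2}
  [3] a ⇒ {m3}
  ✓ P
Trace ⟨caa⟩ through Q, begin at {n0}:
  [1] c ⇒ {n1}
  [2] a ⇒ {n2}
  [3] a ⇒ ∅ (Q stuck)

caa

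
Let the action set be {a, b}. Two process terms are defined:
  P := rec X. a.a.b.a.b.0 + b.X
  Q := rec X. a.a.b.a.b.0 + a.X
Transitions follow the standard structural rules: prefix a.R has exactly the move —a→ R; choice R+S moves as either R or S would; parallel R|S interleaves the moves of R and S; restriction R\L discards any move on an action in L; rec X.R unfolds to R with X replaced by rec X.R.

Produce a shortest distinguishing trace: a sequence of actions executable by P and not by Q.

P's transition system — 6 states:
  u0 = rec X. a.a.b.a.b.0 + b.X ⊢ =a=> u1, =b=> u0
  u1 = a.b.a.b.0 ⊢ =a=> u2
  u2 = b.a.b.0 ⊢ =b=> u3
  u3 = a.b.0 ⊢ =a=> u4
  u4 = b.0 ⊢ =b=> u5
  u5 = 0 ⊢ deadlocked
Q's transition system — 6 states:
  v0 = rec X. a.a.b.a.b.0 + a.X ⊢ =a=> v0, =a=> v1
  v1 = a.b.a.b.0 ⊢ =a=> v2
  v2 = b.a.b.0 ⊢ =b=> v3
  v3 = a.b.0 ⊢ =a=> v4
  v4 = b.0 ⊢ =b=> v5
  v5 = 0 ⊢ deadlocked
Trace ⟨b⟩ through P, begin at {u0}:
  [1] b ⇒ {u0}
  P completes σ.
Trace ⟨b⟩ through Q, begin at {v0}:
  [1] b ⇒ ∅ (Q stuck)

b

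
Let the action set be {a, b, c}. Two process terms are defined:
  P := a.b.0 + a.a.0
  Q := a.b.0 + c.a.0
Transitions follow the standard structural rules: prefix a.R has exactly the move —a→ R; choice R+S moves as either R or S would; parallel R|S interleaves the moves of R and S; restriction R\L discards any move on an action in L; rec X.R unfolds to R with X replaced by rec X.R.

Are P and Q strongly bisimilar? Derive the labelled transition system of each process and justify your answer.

P's transition system — 4 states:
  s0 = a.b.0 + a.a.0 → =a=> s1, =a=> s2
  s1 = a.0 → =a=> s3
  s2 = b.0 → =b=> s3
  s3 = 0 → ∅
Q's transition system — 4 states:
  t0 = a.b.0 + c.a.0 → =a=> t1, =c=> t2
  t1 = b.0 → =b=> t3
  t2 = a.0 → =a=> t3
  t3 = 0 → ∅
Partition-refinement fixed point:
  B0 = {s0}
  B1 = {s2, t1}
  B2 = {s3, t3}
  B3 = {s1, t2}
  B4 = {t0}
s0 ∈ B0, t0 ∈ B4 → different blocks

not bisimilar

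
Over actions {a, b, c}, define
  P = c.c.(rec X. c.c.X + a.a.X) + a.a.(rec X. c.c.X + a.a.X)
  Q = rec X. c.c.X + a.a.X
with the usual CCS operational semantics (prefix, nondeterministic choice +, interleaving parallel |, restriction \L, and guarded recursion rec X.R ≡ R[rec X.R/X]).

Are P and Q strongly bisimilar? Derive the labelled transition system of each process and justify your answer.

Reachable graph of P (4 states):
  s0 = c.c.(rec X. c.c.X + a.a.X) + a.a.(rec X. c.c.X + a.a.X) ⊢ —a→ s1, —c→ s2
  s1 = a.(rec X. c.c.X + a.a.X) ⊢ —a→ s3
  s2 = c.(rec X. c.c.X + a.a.X) ⊢ —c→ s3
  s3 = rec X. c.c.X + a.a.X ⊢ —a→ s1, —c→ s2
Reachable graph of Q (3 states):
  t0 = rec X. c.c.X + a.a.X ⊢ —a→ t1, —c→ t2
  t1 = a.(rec X. c.c.X + a.a.X) ⊢ —a→ t0
  t2 = c.(rec X. c.c.X + a.a.X) ⊢ —c→ t0
Partition-refinement fixed point:
  B0 = {s0, s3, t0}
  B1 = {s2, t2}
  B2 = {s1, t1}
s0 ∈ B0, t0 ∈ B0 → same block

P ~ Q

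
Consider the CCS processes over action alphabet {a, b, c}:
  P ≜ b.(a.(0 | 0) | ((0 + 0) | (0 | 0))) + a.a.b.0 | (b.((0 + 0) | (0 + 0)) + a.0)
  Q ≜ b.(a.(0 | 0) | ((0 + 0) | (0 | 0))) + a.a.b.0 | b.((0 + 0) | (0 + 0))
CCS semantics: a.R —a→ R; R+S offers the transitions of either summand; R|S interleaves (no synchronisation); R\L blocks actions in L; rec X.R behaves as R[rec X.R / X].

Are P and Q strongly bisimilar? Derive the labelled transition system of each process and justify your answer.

NO

LTS(P): 14 reachable states
  p0 = b.(a.(0 | 0) | ((0 + 0) | (0 | 0))) + a.a.b.0 | (b.((0 + 0) | (0 + 0)) + a.0) has moves --a--▸ p1, --a--▸ p2, --b--▸ p3, --b--▸ p4
  p1 = a.a.b.0 | 0 has moves --a--▸ p5
  p2 = a.b.0 | (b.((0 + 0) | (0 + 0)) + a.0) has moves --a--▸ p5, --a--▸ p6, --b--▸ p7
  p3 = a.(0 | 0) | ((0 + 0) | (0 | 0)) has moves --a--▸ p8
  p4 = a.a.b.0 | ((0 + 0) | (0 + 0)) has moves --a--▸ p7
  p5 = a.b.0 | 0 has moves --a--▸ p9
  p6 = b.0 | (b.((0 + 0) | (0 + 0)) + a.0) has moves --a--▸ p9, --b--▸ p10, --b--▸ p11
  p7 = a.b.0 | ((0 + 0) | (0 + 0)) has moves --a--▸ p11
  p8 = 0 | 0 | ((0 + 0) | (0 | 0)) has moves stopped
  p9 = b.0 | 0 has moves --b--▸ p12
  p10 = 0 | (b.((0 + 0) | (0 + 0)) + a.0) has moves --a--▸ p12, --b--▸ p13
  p11 = b.0 | ((0 + 0) | (0 + 0)) has moves --b--▸ p13
  p12 = 0 | 0 has moves stopped
  p13 = 0 | ((0 + 0) | (0 + 0)) has moves stopped
LTS(Q): 10 reachable states
  q0 = b.(a.(0 | 0) | ((0 + 0) | (0 | 0))) + a.a.b.0 | b.((0 + 0) | (0 + 0)) has moves --a--▸ q1, --b--▸ q2, --b--▸ q3
  q1 = a.b.0 | b.((0 + 0) | (0 + 0)) has moves --a--▸ q4, --b--▸ q5
  q2 = a.(0 | 0) | ((0 + 0) | (0 | 0)) has moves --a--▸ q6
  q3 = a.a.b.0 | ((0 + 0) | (0 + 0)) has moves --a--▸ q5
  q4 = b.0 | b.((0 + 0) | (0 + 0)) has moves --b--▸ q7, --b--▸ q8
  q5 = a.b.0 | ((0 + 0) | (0 + 0)) has moves --a--▸ q8
  q6 = 0 | 0 | ((0 + 0) | (0 | 0)) has moves stopped
  q7 = 0 | b.((0 + 0) | (0 + 0)) has moves --b--▸ q9
  q8 = b.0 | ((0 + 0) | (0 + 0)) has moves --b--▸ q9
  q9 = 0 | ((0 + 0) | (0 + 0)) has moves stopped
Bisimilarity quotient blocks:
  B0 = {p0}
  B1 = {p2}
  B2 = {p5, p7, q5}
  B3 = {p11, p9, q7, q8}
  B4 = {p12, p13, p8, q6, q9}
  B5 = {p6}
  B6 = {p10}
  B7 = {p3, q2}
  B8 = {p1, p4, q3}
  B9 = {q0}
  B10 = {q1}
  B11 = {q4}
p0 ∈ B0, q0 ∈ B9 → different blocks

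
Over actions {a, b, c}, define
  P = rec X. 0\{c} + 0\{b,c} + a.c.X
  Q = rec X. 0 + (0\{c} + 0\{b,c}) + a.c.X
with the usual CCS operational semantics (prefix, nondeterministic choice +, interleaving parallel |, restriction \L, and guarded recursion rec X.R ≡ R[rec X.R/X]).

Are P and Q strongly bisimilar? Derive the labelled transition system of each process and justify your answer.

YES

LTS(P): 2 reachable states
  m0 = rec X. 0\{c} + 0\{b,c} + a.c.X ⊢ --a--▸ m1
  m1 = c.(rec X. 0\{c} + 0\{b,c} + a.c.X) ⊢ --c--▸ m0
LTS(Q): 2 reachable states
  n0 = rec X. 0 + (0\{c} + 0\{b,c}) + a.c.X ⊢ --a--▸ n1
  n1 = c.(rec X. 0 + (0\{c} + 0\{b,c}) + a.c.X) ⊢ --c--▸ n0
Bisimilarity quotient blocks:
  B0 = {m0, n0}
  B1 = {m1, n1}
m0 ∈ B0, n0 ∈ B0 → same block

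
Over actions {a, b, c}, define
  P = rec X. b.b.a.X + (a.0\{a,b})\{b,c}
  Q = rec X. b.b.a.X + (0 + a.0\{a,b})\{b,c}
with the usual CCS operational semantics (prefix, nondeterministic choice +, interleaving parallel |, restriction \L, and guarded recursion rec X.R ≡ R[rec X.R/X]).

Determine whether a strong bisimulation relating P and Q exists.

P's transition system — 4 states:
  s0 = rec X. b.b.a.X + (a.0\{a,b})\{b,c} | ··a··> s1, ··b··> s2
  s1 = 0\{a,b}\{b,c} | (no moves)
  s2 = b.a.(rec X. b.b.a.X + (a.0\{a,b})\{b,c}) | ··b··> s3
  s3 = a.(rec X. b.b.a.X + (a.0\{a,b})\{b,c}) | ··a··> s0
Q's transition system — 4 states:
  t0 = rec X. b.b.a.X + (0 + a.0\{a,b})\{b,c} | ··a··> t1, ··b··> t2
  t1 = 0\{a,b}\{b,c} | (no moves)
  t2 = b.a.(rec X. b.b.a.X + (0 + a.0\{a,b})\{b,c}) | ··b··> t3
  t3 = a.(rec X. b.b.a.X + (0 + a.0\{a,b})\{b,c}) | ··a··> t0
Bisimilarity quotient blocks:
  B0 = {s0, t0}
  B1 = {s1, t1}
  B2 = {s2, t2}
  B3 = {s3, t3}
s0 ∈ B0, t0 ∈ B0 → same block

P ~ Q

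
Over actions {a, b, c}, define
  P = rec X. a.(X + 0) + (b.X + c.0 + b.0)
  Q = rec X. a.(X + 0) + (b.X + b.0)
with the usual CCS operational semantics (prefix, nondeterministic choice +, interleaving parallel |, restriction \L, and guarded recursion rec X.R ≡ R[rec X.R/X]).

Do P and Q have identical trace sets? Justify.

Reachable graph of P (3 states):
  p0 = rec X. a.(X + 0) + (b.X + c.0 + b.0) → --a--▸ p1, --b--▸ p0, --b--▸ p2, --c--▸ p2
  p1 = (rec X. a.(X + 0) + (b.X + c.0 + b.0)) + 0 → --a--▸ p1, --b--▸ p0, --b--▸ p2, --c--▸ p2
  p2 = 0 → stopped
Reachable graph of Q (3 states):
  q0 = rec X. a.(X + 0) + (b.X + b.0) → --a--▸ q1, --b--▸ q0, --b--▸ q2
  q1 = (rec X. a.(X + 0) + (b.X + b.0)) + 0 → --a--▸ q1, --b--▸ q0, --b--▸ q2
  q2 = 0 → stopped
Executing c from P (initial set {p0}):
  after c @ step 1: {p2}
  — P admits the full trace.
Executing c from Q (initial set {q0}):
  after c @ step 1: ∅ (Q stuck)

traces(P) ≠ traces(Q) — witness ⟨c⟩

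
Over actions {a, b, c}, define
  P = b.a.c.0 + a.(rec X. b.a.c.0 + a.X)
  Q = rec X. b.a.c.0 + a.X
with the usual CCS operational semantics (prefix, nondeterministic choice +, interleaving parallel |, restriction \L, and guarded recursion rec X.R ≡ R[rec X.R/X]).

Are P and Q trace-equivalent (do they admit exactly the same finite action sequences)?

traces(P) = traces(Q)

P's transition system — 5 states:
  s0 = b.a.c.0 + a.(rec X. b.a.c.0 + a.X) ⊢ --a--▸ s1, --b--▸ s2
  s1 = rec X. b.a.c.0 + a.X ⊢ --a--▸ s1, --b--▸ s2
  s2 = a.c.0 ⊢ --a--▸ s3
  s3 = c.0 ⊢ --c--▸ s4
  s4 = 0 ⊢ deadlocked
Q's transition system — 4 states:
  t0 = rec X. b.a.c.0 + a.X ⊢ --a--▸ t0, --b--▸ t1
  t1 = a.c.0 ⊢ --a--▸ t2
  t2 = c.0 ⊢ --c--▸ t3
  t3 = 0 ⊢ deadlocked
Bisimilarity quotient blocks:
  B0 = {s0, s1, t0}
  B1 = {s2, t1}
  B2 = {s3, t2}
  B3 = {s4, t3}
s0 ∈ B0, t0 ∈ B0 → same block
Bisimilar ⇒ trace-equivalent.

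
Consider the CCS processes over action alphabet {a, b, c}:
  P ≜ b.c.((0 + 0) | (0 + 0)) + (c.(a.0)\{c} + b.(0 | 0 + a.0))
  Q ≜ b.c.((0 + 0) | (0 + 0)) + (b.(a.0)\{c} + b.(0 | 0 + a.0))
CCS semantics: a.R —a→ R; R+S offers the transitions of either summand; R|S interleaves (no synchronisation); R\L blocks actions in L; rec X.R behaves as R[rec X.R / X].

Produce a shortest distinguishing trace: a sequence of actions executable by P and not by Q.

P's transition system — 7 states:
  p0 = b.c.((0 + 0) | (0 + 0)) + (c.(a.0)\{c} + b.(0 | 0 + a.0)) :: ··b··> p1, ··b··> p2, ··c··> p3
  p1 = 0 | 0 + a.0 :: ··a··> p4
  p2 = c.((0 + 0) | (0 + 0)) :: ··c··> p5
  p3 = (a.0)\{c} :: ··a··> p6
  p4 = 0 :: ∅
  p5 = (0 + 0) | (0 + 0) :: ∅
  p6 = 0\{c} :: ∅
Q's transition system — 7 states:
  q0 = b.c.((0 + 0) | (0 + 0)) + (b.(a.0)\{c} + b.(0 | 0 + a.0)) :: ··b··> q1, ··b··> q2, ··b··> q3
  q1 = (a.0)\{c} :: ··a··> q4
  q2 = 0 | 0 + a.0 :: ··a··> q5
  q3 = c.((0 + 0) | (0 + 0)) :: ··c··> q6
  q4 = 0\{c} :: ∅
  q5 = 0 :: ∅
  q6 = (0 + 0) | (0 + 0) :: ∅
Trace ⟨c⟩ through P, begin at {p0}:
  step 1 (c): {p3}
  — P admits the full trace.
Trace ⟨c⟩ through Q, begin at {q0}:
  step 1 (c): ∅  — Q cannot continue

c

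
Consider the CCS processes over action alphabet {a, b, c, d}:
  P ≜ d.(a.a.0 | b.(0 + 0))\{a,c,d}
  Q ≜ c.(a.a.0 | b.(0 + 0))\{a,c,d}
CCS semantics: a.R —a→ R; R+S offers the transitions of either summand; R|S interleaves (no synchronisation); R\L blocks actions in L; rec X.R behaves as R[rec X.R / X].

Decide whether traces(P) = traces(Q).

Reachable graph of P (3 states):
  s0 = d.(a.a.0 | b.(0 + 0))\{a,c,d} has moves --d--▸ s1
  s1 = (a.a.0 | b.(0 + 0))\{a,c,d} has moves --b--▸ s2
  s2 = (a.a.0 | (0 + 0))\{a,c,d} has moves ∅
Reachable graph of Q (3 states):
  t0 = c.(a.a.0 | b.(0 + 0))\{a,c,d} has moves --c--▸ t1
  t1 = (a.a.0 | b.(0 + 0))\{a,c,d} has moves --b--▸ t2
  t2 = (a.a.0 | (0 + 0))\{a,c,d} has moves ∅
Executing d from P (initial set {s0}):
  step 1 (d): {s1}
  — P admits the full trace.
Executing d from Q (initial set {t0}):
  step 1 (d): ∅  — Q cannot continue

NO — witness ⟨d⟩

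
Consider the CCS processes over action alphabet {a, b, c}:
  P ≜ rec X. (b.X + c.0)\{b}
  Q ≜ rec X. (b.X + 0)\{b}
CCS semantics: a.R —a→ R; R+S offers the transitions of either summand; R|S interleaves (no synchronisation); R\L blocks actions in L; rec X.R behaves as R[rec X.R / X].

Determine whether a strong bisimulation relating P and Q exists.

NO

P's transition system — 2 states:
  m0 = rec X. (b.X + c.0)\{b} → --c--▸ m1
  m1 = 0\{b} → deadlocked
Q's transition system — 1 states:
  n0 = rec X. (b.X + 0)\{b} → deadlocked
Bisimilarity quotient blocks:
  B0 = {m0}
  B1 = {m1, n0}
m0 ∈ B0, n0 ∈ B1 → different blocks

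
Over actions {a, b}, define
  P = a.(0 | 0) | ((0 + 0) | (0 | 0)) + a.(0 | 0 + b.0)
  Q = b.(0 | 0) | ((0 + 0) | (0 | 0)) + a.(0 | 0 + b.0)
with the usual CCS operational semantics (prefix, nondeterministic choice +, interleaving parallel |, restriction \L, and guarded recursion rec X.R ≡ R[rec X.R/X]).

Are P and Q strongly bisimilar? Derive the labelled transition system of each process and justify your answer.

not bisimilar

LTS(P): 4 reachable states
  u0 = a.(0 | 0) | ((0 + 0) | (0 | 0)) + a.(0 | 0 + b.0) → ··a··> u1, ··a··> u2
  u1 = 0 | 0 + b.0 → ··b··> u3
  u2 = 0 | 0 | ((0 + 0) | (0 | 0)) → ∅
  u3 = 0 → ∅
LTS(Q): 4 reachable states
  v0 = b.(0 | 0) | ((0 + 0) | (0 | 0)) + a.(0 | 0 + b.0) → ··a··> v1, ··b··> v2
  v1 = 0 | 0 + b.0 → ··b··> v3
  v2 = 0 | 0 | ((0 + 0) | (0 | 0)) → ∅
  v3 = 0 → ∅
Bisimilarity quotient blocks:
  B0 = {u0}
  B1 = {u1, v1}
  B2 = {u2, u3, v2, v3}
  B3 = {v0}
u0 ∈ B0, v0 ∈ B3 → different blocks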